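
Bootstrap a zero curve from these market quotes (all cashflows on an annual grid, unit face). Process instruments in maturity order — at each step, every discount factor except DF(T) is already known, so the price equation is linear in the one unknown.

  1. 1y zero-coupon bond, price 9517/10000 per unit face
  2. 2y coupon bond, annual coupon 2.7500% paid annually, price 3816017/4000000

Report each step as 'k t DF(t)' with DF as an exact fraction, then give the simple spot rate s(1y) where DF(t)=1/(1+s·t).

1 1 9517/10000
2 2 903/1000
s(1y) = (1/(9517/10000) − 1)/(1) = 483/9517 ≈ 5.0751%

step 1 [1y] zero: DF = P = 9517/10000 ≈ 0.951700
step 2 [2y] bond c/1=11/400: DF=(3816017/4000000 − 11/400·(0.951700))/(1+11/400) = 903/1000 ≈ 0.903000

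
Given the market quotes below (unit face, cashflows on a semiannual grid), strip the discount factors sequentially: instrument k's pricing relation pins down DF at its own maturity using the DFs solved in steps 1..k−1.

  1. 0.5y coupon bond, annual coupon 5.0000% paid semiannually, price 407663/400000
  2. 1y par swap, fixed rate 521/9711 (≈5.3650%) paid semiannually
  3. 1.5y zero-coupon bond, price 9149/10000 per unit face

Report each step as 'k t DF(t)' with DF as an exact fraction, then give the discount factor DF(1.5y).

step 1 [0.5y] bond c/2=1/40: DF=(407663/400000 − 1/40·(0))/(1+1/40) = 9943/10000 ≈ 0.994300
step 2 [1y] swap r/2=521/19422: DF=(1 − 521/19422·(0.994300))/(1+521/19422) = 9479/10000 ≈ 0.947900
step 3 [1.5y] zero: DF = P = 9149/10000 ≈ 0.914900

1 1/2 9943/10000
2 1 9479/10000
3 3/2 9149/10000
DF(1.5y) = 9149/10000 ≈ 0.914900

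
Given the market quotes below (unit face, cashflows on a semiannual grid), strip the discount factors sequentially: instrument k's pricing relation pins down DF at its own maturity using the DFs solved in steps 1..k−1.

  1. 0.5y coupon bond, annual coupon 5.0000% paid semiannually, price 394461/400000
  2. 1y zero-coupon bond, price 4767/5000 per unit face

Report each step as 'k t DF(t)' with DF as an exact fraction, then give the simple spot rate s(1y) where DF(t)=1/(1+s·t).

step 1 [0.5y] bond c/2=1/40: DF=(394461/400000 − 1/40·(0))/(1+1/40) = 9621/10000 ≈ 0.962100
step 2 [1y] zero: DF = P = 4767/5000 ≈ 0.953400

1 1/2 9621/10000
2 1 4767/5000
s(1y) = (1/(4767/5000) − 1)/(1) = 233/4767 ≈ 4.8878%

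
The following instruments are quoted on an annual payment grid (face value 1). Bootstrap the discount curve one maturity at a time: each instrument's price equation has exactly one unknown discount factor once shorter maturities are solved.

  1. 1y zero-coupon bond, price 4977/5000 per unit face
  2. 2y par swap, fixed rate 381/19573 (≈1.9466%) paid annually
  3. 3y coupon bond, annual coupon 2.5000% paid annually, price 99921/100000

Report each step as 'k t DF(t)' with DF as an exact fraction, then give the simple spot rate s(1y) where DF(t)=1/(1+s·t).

step 1 [1y] zero: DF = P = 4977/5000 ≈ 0.995400
step 2 [2y] swap r/1=381/19573: DF=(1 − 381/19573·(0.995400))/(1+381/19573) = 9619/10000 ≈ 0.961900
step 3 [3y] bond c/1=1/40: DF=(99921/100000 − 1/40·(0.995400+0.961900))/(1+1/40) = 9271/10000 ≈ 0.927100

1 1 4977/5000
2 2 9619/10000
3 3 9271/10000
s(1y) = (1/(4977/5000) − 1)/(1) = 23/4977 ≈ 0.4621%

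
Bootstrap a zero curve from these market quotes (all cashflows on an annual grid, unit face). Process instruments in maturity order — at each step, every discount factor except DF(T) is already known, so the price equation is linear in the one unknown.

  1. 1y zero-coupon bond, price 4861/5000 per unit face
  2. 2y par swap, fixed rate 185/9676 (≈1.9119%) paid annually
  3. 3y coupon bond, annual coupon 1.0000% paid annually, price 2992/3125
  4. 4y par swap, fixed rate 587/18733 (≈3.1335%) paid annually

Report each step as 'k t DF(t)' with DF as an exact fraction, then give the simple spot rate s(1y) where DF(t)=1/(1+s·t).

step 1 [1y] zero: DF = P = 4861/5000 ≈ 0.972200
step 2 [2y] swap r/1=185/9676: DF=(1 − 185/9676·(0.972200))/(1+185/9676) = 963/1000 ≈ 0.963000
step 3 [3y] bond c/1=1/100: DF=(2992/3125 − 1/100·(0.972200+0.963000))/(1+1/100) = 1161/1250 ≈ 0.928800
step 4 [4y] swap r/1=587/18733: DF=(1 − 587/18733·(0.972200+0.963000+0.928800))/(1+587/18733) = 4413/5000 ≈ 0.882600

1 1 4861/5000
2 2 963/1000
3 3 1161/1250
4 4 4413/5000
s(1y) = (1/(4861/5000) − 1)/(1) = 139/4861 ≈ 2.8595%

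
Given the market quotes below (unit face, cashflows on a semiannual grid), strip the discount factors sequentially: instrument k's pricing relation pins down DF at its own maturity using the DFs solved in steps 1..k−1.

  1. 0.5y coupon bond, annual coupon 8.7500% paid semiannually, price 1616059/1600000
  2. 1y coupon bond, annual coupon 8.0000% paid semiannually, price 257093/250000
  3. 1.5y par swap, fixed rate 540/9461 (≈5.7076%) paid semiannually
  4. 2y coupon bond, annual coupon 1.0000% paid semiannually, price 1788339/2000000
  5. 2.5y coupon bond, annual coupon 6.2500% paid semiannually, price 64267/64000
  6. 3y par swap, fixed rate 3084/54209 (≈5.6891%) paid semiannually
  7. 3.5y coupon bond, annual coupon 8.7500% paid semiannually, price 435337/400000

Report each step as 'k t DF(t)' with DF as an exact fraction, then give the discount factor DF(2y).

1 1/2 9677/10000
2 1 2379/2500
3 3/2 919/1000
4 2 2189/2500
5 5/2 2153/2500
6 3 4229/5000
7 7/2 1631/2000
DF(2y) = 2189/2500 ≈ 0.875600

step 1 [0.5y] bond c/2=7/160: DF=(1616059/1600000 − 7/160·(0))/(1+7/160) = 9677/10000 ≈ 0.967700
step 2 [1y] bond c/2=1/25: DF=(257093/250000 − 1/25·(0.967700))/(1+1/25) = 2379/2500 ≈ 0.951600
step 3 [1.5y] swap r/2=270/9461: DF=(1 − 270/9461·(0.967700+0.951600))/(1+270/9461) = 919/1000 ≈ 0.919000
step 4 [2y] bond c/2=1/200: DF=(1788339/2000000 − 1/200·(0.967700+0.951600+0.919000))/(1+1/200) = 2189/2500 ≈ 0.875600
step 5 [2.5y] bond c/2=1/32: DF=(64267/64000 − 1/32·(0.967700+0.951600+0.919000+0.875600))/(1+1/32) = 2153/2500 ≈ 0.861200
step 6 [3y] swap r/2=1542/54209: DF=(1 − 1542/54209·(0.967700+0.951600+0.919000+0.875600+0.861200))/(1+1542/54209) = 4229/5000 ≈ 0.845800
step 7 [3.5y] bond c/2=7/160: DF=(435337/400000 − 7/160·(0.967700+0.951600+0.919000+0.875600+0.861200+0.845800))/(1+7/160) = 1631/2000 ≈ 0.815500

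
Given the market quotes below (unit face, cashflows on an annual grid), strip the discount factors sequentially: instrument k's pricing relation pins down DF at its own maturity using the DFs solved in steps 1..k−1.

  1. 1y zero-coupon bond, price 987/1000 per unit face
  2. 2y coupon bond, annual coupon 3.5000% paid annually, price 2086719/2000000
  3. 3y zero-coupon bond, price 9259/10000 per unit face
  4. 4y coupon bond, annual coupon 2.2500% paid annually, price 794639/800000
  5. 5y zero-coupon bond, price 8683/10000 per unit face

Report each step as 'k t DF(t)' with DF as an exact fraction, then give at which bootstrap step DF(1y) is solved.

1 1 987/1000
2 2 9747/10000
3 3 9259/10000
4 4 9079/10000
5 5 8683/10000
DF(1y) is solved at step 1

step 1 [1y] zero: DF = P = 987/1000 ≈ 0.987000
step 2 [2y] bond c/1=7/200: DF=(2086719/2000000 − 7/200·(0.987000))/(1+7/200) = 9747/10000 ≈ 0.974700
step 3 [3y] zero: DF = P = 9259/10000 ≈ 0.925900
step 4 [4y] bond c/1=9/400: DF=(794639/800000 − 9/400·(0.987000+0.974700+0.925900))/(1+9/400) = 9079/10000 ≈ 0.907900
step 5 [5y] zero: DF = P = 8683/10000 ≈ 0.868300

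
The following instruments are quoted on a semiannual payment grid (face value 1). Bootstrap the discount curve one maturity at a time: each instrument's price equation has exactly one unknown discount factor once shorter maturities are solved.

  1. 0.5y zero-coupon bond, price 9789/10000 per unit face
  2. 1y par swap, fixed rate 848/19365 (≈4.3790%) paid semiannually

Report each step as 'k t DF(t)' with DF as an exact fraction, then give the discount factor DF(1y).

step 1 [0.5y] zero: DF = P = 9789/10000 ≈ 0.978900
step 2 [1y] swap r/2=424/19365: DF=(1 − 424/19365·(0.978900))/(1+424/19365) = 1197/1250 ≈ 0.957600

1 1/2 9789/10000
2 1 1197/1250
DF(1y) = 1197/1250 ≈ 0.957600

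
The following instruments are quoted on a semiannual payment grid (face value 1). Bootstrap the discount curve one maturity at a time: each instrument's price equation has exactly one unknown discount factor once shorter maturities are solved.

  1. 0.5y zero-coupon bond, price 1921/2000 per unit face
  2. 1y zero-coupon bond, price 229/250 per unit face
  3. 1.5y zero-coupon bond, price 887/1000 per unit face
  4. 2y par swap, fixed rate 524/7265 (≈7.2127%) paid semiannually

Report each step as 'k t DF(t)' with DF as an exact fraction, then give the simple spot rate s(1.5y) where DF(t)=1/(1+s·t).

1 1/2 1921/2000
2 1 229/250
3 3/2 887/1000
4 2 869/1000
s(1.5y) = (1/(887/1000) − 1)/(3/2) = 226/2661 ≈ 8.4930%

step 1 [0.5y] zero: DF = P = 1921/2000 ≈ 0.960500
step 2 [1y] zero: DF = P = 229/250 ≈ 0.916000
step 3 [1.5y] zero: DF = P = 887/1000 ≈ 0.887000
step 4 [2y] swap r/2=262/7265: DF=(1 − 262/7265·(0.960500+0.916000+0.887000))/(1+262/7265) = 869/1000 ≈ 0.869000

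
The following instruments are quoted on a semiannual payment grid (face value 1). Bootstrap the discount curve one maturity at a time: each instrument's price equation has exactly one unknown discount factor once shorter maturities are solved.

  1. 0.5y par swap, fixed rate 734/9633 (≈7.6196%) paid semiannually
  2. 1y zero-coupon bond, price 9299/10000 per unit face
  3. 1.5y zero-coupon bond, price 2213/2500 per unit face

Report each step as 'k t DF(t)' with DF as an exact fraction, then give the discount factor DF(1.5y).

1 1/2 9633/10000
2 1 9299/10000
3 3/2 2213/2500
DF(1.5y) = 2213/2500 ≈ 0.885200

step 1 [0.5y] swap r/2=367/9633: DF=(1 − 367/9633·(0))/(1+367/9633) = 9633/10000 ≈ 0.963300
step 2 [1y] zero: DF = P = 9299/10000 ≈ 0.929900
step 3 [1.5y] zero: DF = P = 2213/2500 ≈ 0.885200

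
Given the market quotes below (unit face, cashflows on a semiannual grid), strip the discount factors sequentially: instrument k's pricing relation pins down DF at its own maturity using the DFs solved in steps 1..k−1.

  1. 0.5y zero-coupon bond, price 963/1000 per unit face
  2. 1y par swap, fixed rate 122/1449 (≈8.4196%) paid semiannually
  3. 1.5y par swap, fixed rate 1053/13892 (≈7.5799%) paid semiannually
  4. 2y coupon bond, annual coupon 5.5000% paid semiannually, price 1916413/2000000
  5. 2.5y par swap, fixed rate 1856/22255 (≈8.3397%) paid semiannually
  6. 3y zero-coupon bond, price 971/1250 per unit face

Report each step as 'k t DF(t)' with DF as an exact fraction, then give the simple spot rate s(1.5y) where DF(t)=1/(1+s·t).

1 1/2 963/1000
2 1 9207/10000
3 3/2 8947/10000
4 2 4291/5000
5 5/2 509/625
6 3 971/1250
s(1.5y) = (1/(8947/10000) − 1)/(3/2) = 702/8947 ≈ 7.8462%

step 1 [0.5y] zero: DF = P = 963/1000 ≈ 0.963000
step 2 [1y] swap r/2=61/1449: DF=(1 − 61/1449·(0.963000))/(1+61/1449) = 9207/10000 ≈ 0.920700
step 3 [1.5y] swap r/2=1053/27784: DF=(1 − 1053/27784·(0.963000+0.920700))/(1+1053/27784) = 8947/10000 ≈ 0.894700
step 4 [2y] bond c/2=11/400: DF=(1916413/2000000 − 11/400·(0.963000+0.920700+0.894700))/(1+11/400) = 4291/5000 ≈ 0.858200
step 5 [2.5y] swap r/2=928/22255: DF=(1 − 928/22255·(0.963000+0.920700+0.894700+0.858200))/(1+928/22255) = 509/625 ≈ 0.814400
step 6 [3y] zero: DF = P = 971/1250 ≈ 0.776800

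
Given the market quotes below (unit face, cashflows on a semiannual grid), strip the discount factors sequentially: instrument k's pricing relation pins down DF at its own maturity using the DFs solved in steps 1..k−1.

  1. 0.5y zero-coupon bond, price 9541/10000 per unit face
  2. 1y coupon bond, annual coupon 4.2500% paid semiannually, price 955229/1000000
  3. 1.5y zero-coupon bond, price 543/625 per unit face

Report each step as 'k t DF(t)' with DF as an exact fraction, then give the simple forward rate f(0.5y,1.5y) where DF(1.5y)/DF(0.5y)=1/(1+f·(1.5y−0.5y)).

1 1/2 9541/10000
2 1 1831/2000
3 3/2 543/625
f(0.5y,1.5y) = ((9541/10000)/(543/625) − 1)/(1) = 853/8688 ≈ 9.8181%

step 1 [0.5y] zero: DF = P = 9541/10000 ≈ 0.954100
step 2 [1y] bond c/2=17/800: DF=(955229/1000000 − 17/800·(0.954100))/(1+17/800) = 1831/2000 ≈ 0.915500
step 3 [1.5y] zero: DF = P = 543/625 ≈ 0.868800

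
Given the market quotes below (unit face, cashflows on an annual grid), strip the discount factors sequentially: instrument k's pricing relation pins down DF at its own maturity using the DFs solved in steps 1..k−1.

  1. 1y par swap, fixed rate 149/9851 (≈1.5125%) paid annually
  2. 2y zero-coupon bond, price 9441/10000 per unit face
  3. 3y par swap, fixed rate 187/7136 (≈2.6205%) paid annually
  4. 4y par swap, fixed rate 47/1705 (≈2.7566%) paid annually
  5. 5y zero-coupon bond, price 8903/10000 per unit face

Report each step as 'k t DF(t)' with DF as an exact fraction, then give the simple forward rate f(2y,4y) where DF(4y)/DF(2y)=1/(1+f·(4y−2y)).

1 1 9851/10000
2 2 9441/10000
3 3 2313/2500
4 4 4483/5000
5 5 8903/10000
f(2y,4y) = ((9441/10000)/(4483/5000) − 1)/(2) = 475/17932 ≈ 2.6489%

step 1 [1y] swap r/1=149/9851: DF=(1 − 149/9851·(0))/(1+149/9851) = 9851/10000 ≈ 0.985100
step 2 [2y] zero: DF = P = 9441/10000 ≈ 0.944100
step 3 [3y] swap r/1=187/7136: DF=(1 − 187/7136·(0.985100+0.944100))/(1+187/7136) = 2313/2500 ≈ 0.925200
step 4 [4y] swap r/1=47/1705: DF=(1 − 47/1705·(0.985100+0.944100+0.925200))/(1+47/1705) = 4483/5000 ≈ 0.896600
step 5 [5y] zero: DF = P = 8903/10000 ≈ 0.890300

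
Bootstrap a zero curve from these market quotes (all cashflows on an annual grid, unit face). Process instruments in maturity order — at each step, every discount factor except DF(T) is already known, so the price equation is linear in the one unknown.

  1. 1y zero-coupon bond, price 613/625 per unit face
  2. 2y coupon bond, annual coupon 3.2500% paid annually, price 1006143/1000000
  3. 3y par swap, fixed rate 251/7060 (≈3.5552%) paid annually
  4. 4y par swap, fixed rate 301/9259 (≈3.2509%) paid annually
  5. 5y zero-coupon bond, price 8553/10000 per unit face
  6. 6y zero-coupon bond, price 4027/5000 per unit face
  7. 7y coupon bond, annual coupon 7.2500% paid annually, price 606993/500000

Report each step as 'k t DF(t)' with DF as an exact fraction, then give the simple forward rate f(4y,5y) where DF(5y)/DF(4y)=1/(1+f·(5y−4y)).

step 1 [1y] zero: DF = P = 613/625 ≈ 0.980800
step 2 [2y] bond c/1=13/400: DF=(1006143/1000000 − 13/400·(0.980800))/(1+13/400) = 2359/2500 ≈ 0.943600
step 3 [3y] swap r/1=251/7060: DF=(1 − 251/7060·(0.980800+0.943600))/(1+251/7060) = 2249/2500 ≈ 0.899600
step 4 [4y] swap r/1=301/9259: DF=(1 − 301/9259·(0.980800+0.943600+0.899600))/(1+301/9259) = 2199/2500 ≈ 0.879600
step 5 [5y] zero: DF = P = 8553/10000 ≈ 0.855300
step 6 [6y] zero: DF = P = 4027/5000 ≈ 0.805400
step 7 [7y] bond c/1=29/400: DF=(606993/500000 − 29/400·(0.980800+0.943600+0.899600+0.879600+0.855300+0.805400))/(1+29/400) = 7693/10000 ≈ 0.769300

1 1 613/625
2 2 2359/2500
3 3 2249/2500
4 4 2199/2500
5 5 8553/10000
6 6 4027/5000
7 7 7693/10000
f(4y,5y) = ((2199/2500)/(8553/10000) − 1)/(1) = 81/2851 ≈ 2.8411%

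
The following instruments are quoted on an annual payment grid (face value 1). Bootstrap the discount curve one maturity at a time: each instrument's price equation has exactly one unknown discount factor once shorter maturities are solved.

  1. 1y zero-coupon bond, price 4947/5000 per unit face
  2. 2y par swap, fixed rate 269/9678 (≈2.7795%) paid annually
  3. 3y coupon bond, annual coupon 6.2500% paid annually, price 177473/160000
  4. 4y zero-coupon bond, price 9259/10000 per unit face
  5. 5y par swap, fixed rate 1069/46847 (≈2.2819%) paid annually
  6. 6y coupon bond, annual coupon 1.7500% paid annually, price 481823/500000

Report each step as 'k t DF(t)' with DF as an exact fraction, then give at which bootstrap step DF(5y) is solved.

step 1 [1y] zero: DF = P = 4947/5000 ≈ 0.989400
step 2 [2y] swap r/1=269/9678: DF=(1 − 269/9678·(0.989400))/(1+269/9678) = 4731/5000 ≈ 0.946200
step 3 [3y] bond c/1=1/16: DF=(177473/160000 − 1/16·(0.989400+0.946200))/(1+1/16) = 9301/10000 ≈ 0.930100
step 4 [4y] zero: DF = P = 9259/10000 ≈ 0.925900
step 5 [5y] swap r/1=1069/46847: DF=(1 − 1069/46847·(0.989400+0.946200+0.930100+0.925900))/(1+1069/46847) = 8931/10000 ≈ 0.893100
step 6 [6y] bond c/1=7/400: DF=(481823/500000 − 7/400·(0.989400+0.946200+0.930100+0.925900+0.893100))/(1+7/400) = 1733/2000 ≈ 0.866500

1 1 4947/5000
2 2 4731/5000
3 3 9301/10000
4 4 9259/10000
5 5 8931/10000
6 6 1733/2000
DF(5y) is solved at step 5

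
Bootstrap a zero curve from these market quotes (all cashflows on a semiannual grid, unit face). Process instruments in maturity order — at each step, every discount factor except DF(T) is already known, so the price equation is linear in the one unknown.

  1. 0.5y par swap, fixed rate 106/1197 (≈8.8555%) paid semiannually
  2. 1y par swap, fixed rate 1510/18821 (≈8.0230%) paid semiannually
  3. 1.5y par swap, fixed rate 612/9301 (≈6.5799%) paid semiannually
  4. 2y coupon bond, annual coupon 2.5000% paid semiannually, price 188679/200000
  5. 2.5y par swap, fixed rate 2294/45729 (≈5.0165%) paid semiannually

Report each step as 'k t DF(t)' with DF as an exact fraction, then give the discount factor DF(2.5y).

1 1/2 1197/1250
2 1 1849/2000
3 3/2 4541/5000
4 2 8973/10000
5 5/2 8853/10000
DF(2.5y) = 8853/10000 ≈ 0.885300

step 1 [0.5y] swap r/2=53/1197: DF=(1 − 53/1197·(0))/(1+53/1197) = 1197/1250 ≈ 0.957600
step 2 [1y] swap r/2=755/18821: DF=(1 − 755/18821·(0.957600))/(1+755/18821) = 1849/2000 ≈ 0.924500
step 3 [1.5y] swap r/2=306/9301: DF=(1 − 306/9301·(0.957600+0.924500))/(1+306/9301) = 4541/5000 ≈ 0.908200
step 4 [2y] bond c/2=1/80: DF=(188679/200000 − 1/80·(0.957600+0.924500+0.908200))/(1+1/80) = 8973/10000 ≈ 0.897300
step 5 [2.5y] swap r/2=1147/45729: DF=(1 − 1147/45729·(0.957600+0.924500+0.908200+0.897300))/(1+1147/45729) = 8853/10000 ≈ 0.885300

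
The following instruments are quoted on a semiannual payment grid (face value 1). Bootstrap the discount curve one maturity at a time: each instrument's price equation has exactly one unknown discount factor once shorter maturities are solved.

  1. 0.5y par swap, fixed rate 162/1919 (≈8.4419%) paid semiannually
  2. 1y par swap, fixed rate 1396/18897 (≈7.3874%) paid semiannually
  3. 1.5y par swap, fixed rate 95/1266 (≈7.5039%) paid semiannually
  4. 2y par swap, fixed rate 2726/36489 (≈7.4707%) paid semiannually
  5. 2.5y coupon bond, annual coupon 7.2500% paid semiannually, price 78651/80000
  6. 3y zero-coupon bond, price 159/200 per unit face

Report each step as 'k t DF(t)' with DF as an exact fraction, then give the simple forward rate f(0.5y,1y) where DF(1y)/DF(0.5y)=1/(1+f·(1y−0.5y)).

step 1 [0.5y] swap r/2=81/1919: DF=(1 − 81/1919·(0))/(1+81/1919) = 1919/2000 ≈ 0.959500
step 2 [1y] swap r/2=698/18897: DF=(1 − 698/18897·(0.959500))/(1+698/18897) = 4651/5000 ≈ 0.930200
step 3 [1.5y] swap r/2=95/2532: DF=(1 − 95/2532·(0.959500+0.930200))/(1+95/2532) = 1791/2000 ≈ 0.895500
step 4 [2y] swap r/2=1363/36489: DF=(1 − 1363/36489·(0.959500+0.930200+0.895500))/(1+1363/36489) = 8637/10000 ≈ 0.863700
step 5 [2.5y] bond c/2=29/800: DF=(78651/80000 − 29/800·(0.959500+0.930200+0.895500+0.863700))/(1+29/800) = 8211/10000 ≈ 0.821100
step 6 [3y] zero: DF = P = 159/200 ≈ 0.795000

1 1/2 1919/2000
2 1 4651/5000
3 3/2 1791/2000
4 2 8637/10000
5 5/2 8211/10000
6 3 159/200
f(0.5y,1y) = ((1919/2000)/(4651/5000) − 1)/(1/2) = 293/4651 ≈ 6.2997%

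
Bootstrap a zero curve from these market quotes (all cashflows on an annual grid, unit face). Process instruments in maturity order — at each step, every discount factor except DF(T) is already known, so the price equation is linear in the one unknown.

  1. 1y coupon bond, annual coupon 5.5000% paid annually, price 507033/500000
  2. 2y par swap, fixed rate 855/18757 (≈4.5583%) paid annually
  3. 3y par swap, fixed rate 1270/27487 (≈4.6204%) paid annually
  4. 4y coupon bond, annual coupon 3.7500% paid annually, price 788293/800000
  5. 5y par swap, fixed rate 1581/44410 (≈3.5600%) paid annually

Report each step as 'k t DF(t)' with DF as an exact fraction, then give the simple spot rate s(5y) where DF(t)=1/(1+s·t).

1 1 2403/2500
2 2 1829/2000
3 3 873/1000
4 4 1063/1250
5 5 8419/10000
s(5y) = (1/(8419/10000) − 1)/(5) = 1581/42095 ≈ 3.7558%

step 1 [1y] bond c/1=11/200: DF=(507033/500000 − 11/200·(0))/(1+11/200) = 2403/2500 ≈ 0.961200
step 2 [2y] swap r/1=855/18757: DF=(1 − 855/18757·(0.961200))/(1+855/18757) = 1829/2000 ≈ 0.914500
step 3 [3y] swap r/1=1270/27487: DF=(1 − 1270/27487·(0.961200+0.914500))/(1+1270/27487) = 873/1000 ≈ 0.873000
step 4 [4y] bond c/1=3/80: DF=(788293/800000 − 3/80·(0.961200+0.914500+0.873000))/(1+3/80) = 1063/1250 ≈ 0.850400
step 5 [5y] swap r/1=1581/44410: DF=(1 − 1581/44410·(0.961200+0.914500+0.873000+0.850400))/(1+1581/44410) = 8419/10000 ≈ 0.841900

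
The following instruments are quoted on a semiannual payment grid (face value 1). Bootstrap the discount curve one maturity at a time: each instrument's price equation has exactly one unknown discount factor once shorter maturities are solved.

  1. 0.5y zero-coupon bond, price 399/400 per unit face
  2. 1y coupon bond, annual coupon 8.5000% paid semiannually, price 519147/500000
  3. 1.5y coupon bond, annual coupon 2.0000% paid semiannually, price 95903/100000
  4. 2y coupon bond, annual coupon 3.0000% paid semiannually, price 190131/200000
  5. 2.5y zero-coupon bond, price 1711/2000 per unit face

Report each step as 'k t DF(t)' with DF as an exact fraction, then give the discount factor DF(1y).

step 1 [0.5y] zero: DF = P = 399/400 ≈ 0.997500
step 2 [1y] bond c/2=17/400: DF=(519147/500000 − 17/400·(0.997500))/(1+17/400) = 9553/10000 ≈ 0.955300
step 3 [1.5y] bond c/2=1/100: DF=(95903/100000 − 1/100·(0.997500+0.955300))/(1+1/100) = 4651/5000 ≈ 0.930200
step 4 [2y] bond c/2=3/200: DF=(190131/200000 − 3/200·(0.997500+0.955300+0.930200))/(1+3/200) = 447/500 ≈ 0.894000
step 5 [2.5y] zero: DF = P = 1711/2000 ≈ 0.855500

1 1/2 399/400
2 1 9553/10000
3 3/2 4651/5000
4 2 447/500
5 5/2 1711/2000
DF(1y) = 9553/10000 ≈ 0.955300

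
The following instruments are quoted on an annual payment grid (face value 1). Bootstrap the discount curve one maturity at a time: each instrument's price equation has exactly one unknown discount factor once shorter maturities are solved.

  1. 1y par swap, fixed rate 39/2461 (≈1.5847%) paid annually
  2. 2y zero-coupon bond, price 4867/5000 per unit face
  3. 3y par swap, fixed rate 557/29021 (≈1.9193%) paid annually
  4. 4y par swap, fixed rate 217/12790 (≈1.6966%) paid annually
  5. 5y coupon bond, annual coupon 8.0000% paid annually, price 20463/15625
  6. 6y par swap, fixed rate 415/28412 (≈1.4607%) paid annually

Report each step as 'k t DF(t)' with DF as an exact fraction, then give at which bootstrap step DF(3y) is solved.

step 1 [1y] swap r/1=39/2461: DF=(1 − 39/2461·(0))/(1+39/2461) = 2461/2500 ≈ 0.984400
step 2 [2y] zero: DF = P = 4867/5000 ≈ 0.973400
step 3 [3y] swap r/1=557/29021: DF=(1 − 557/29021·(0.984400+0.973400))/(1+557/29021) = 9443/10000 ≈ 0.944300
step 4 [4y] swap r/1=217/12790: DF=(1 − 217/12790·(0.984400+0.973400+0.944300))/(1+217/12790) = 9349/10000 ≈ 0.934900
step 5 [5y] bond c/1=2/25: DF=(20463/15625 − 2/25·(0.984400+0.973400+0.944300+0.934900))/(1+2/25) = 2321/2500 ≈ 0.928400
step 6 [6y] swap r/1=415/28412: DF=(1 − 415/28412·(0.984400+0.973400+0.944300+0.934900+0.928400))/(1+415/28412) = 917/1000 ≈ 0.917000

1 1 2461/2500
2 2 4867/5000
3 3 9443/10000
4 4 9349/10000
5 5 2321/2500
6 6 917/1000
DF(3y) is solved at step 3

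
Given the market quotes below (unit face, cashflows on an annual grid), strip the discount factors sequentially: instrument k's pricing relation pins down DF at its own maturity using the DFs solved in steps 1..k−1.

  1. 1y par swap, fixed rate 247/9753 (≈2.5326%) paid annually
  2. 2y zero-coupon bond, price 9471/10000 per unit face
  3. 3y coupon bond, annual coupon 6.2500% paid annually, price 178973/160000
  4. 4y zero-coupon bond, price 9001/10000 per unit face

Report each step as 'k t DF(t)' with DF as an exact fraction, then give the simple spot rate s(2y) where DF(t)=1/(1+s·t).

step 1 [1y] swap r/1=247/9753: DF=(1 − 247/9753·(0))/(1+247/9753) = 9753/10000 ≈ 0.975300
step 2 [2y] zero: DF = P = 9471/10000 ≈ 0.947100
step 3 [3y] bond c/1=1/16: DF=(178973/160000 − 1/16·(0.975300+0.947100))/(1+1/16) = 9397/10000 ≈ 0.939700
step 4 [4y] zero: DF = P = 9001/10000 ≈ 0.900100

1 1 9753/10000
2 2 9471/10000
3 3 9397/10000
4 4 9001/10000
s(2y) = (1/(9471/10000) − 1)/(2) = 529/18942 ≈ 2.7927%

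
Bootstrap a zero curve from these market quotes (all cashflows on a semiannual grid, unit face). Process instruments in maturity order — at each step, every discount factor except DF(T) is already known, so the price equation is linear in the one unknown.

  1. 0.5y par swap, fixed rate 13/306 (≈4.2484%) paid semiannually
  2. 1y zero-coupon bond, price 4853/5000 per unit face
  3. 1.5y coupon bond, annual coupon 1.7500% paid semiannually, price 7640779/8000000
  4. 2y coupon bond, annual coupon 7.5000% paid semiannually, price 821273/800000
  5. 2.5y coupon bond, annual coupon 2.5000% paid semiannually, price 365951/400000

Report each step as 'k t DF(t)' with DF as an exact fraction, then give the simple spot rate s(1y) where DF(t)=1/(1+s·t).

step 1 [0.5y] swap r/2=13/612: DF=(1 − 13/612·(0))/(1+13/612) = 612/625 ≈ 0.979200
step 2 [1y] zero: DF = P = 4853/5000 ≈ 0.970600
step 3 [1.5y] bond c/2=7/800: DF=(7640779/8000000 − 7/800·(0.979200+0.970600))/(1+7/800) = 9299/10000 ≈ 0.929900
step 4 [2y] bond c/2=3/80: DF=(821273/800000 − 3/80·(0.979200+0.970600+0.929900))/(1+3/80) = 4427/5000 ≈ 0.885400
step 5 [2.5y] bond c/2=1/80: DF=(365951/400000 − 1/80·(0.979200+0.970600+0.929900+0.885400))/(1+1/80) = 8571/10000 ≈ 0.857100

1 1/2 612/625
2 1 4853/5000
3 3/2 9299/10000
4 2 4427/5000
5 5/2 8571/10000
s(1y) = (1/(4853/5000) − 1)/(1) = 147/4853 ≈ 3.0291%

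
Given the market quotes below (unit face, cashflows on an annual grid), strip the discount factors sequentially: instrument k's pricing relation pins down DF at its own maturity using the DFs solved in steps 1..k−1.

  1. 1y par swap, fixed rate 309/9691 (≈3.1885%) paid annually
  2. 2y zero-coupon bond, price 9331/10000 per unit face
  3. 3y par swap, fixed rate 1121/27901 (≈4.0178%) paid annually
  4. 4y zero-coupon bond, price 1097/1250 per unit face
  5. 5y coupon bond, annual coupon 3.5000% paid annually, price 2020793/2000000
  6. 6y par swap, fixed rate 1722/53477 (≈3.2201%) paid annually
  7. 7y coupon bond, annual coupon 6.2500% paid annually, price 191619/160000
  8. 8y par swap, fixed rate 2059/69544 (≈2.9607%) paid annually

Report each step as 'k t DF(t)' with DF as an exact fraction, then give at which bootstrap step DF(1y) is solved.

1 1 9691/10000
2 2 9331/10000
3 3 8879/10000
4 4 1097/1250
5 5 4261/5000
6 6 4139/5000
7 7 4063/5000
8 8 7941/10000
DF(1y) is solved at step 1

step 1 [1y] swap r/1=309/9691: DF=(1 − 309/9691·(0))/(1+309/9691) = 9691/10000 ≈ 0.969100
step 2 [2y] zero: DF = P = 9331/10000 ≈ 0.933100
step 3 [3y] swap r/1=1121/27901: DF=(1 − 1121/27901·(0.969100+0.933100))/(1+1121/27901) = 8879/10000 ≈ 0.887900
step 4 [4y] zero: DF = P = 1097/1250 ≈ 0.877600
step 5 [5y] bond c/1=7/200: DF=(2020793/2000000 − 7/200·(0.969100+0.933100+0.887900+0.877600))/(1+7/200) = 4261/5000 ≈ 0.852200
step 6 [6y] swap r/1=1722/53477: DF=(1 − 1722/53477·(0.969100+0.933100+0.887900+0.877600+0.852200))/(1+1722/53477) = 4139/5000 ≈ 0.827800
step 7 [7y] bond c/1=1/16: DF=(191619/160000 − 1/16·(0.969100+0.933100+0.887900+0.877600+0.852200+0.827800))/(1+1/16) = 4063/5000 ≈ 0.812600
step 8 [8y] swap r/1=2059/69544: DF=(1 − 2059/69544·(0.969100+0.933100+0.887900+0.877600+0.852200+0.827800+0.812600))/(1+2059/69544) = 7941/10000 ≈ 0.794100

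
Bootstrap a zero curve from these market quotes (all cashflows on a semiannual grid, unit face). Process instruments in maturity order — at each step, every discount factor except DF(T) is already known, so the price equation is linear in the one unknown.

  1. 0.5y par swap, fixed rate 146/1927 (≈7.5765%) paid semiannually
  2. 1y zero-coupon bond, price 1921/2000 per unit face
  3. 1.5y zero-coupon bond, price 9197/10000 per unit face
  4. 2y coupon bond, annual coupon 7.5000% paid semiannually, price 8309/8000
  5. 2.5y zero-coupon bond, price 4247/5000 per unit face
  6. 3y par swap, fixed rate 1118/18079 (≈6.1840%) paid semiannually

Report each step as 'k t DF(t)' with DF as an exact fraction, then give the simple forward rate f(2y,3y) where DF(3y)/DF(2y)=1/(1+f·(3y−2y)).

1 1/2 1927/2000
2 1 1921/2000
3 3/2 9197/10000
4 2 8983/10000
5 5/2 4247/5000
6 3 8323/10000
f(2y,3y) = ((8983/10000)/(8323/10000) − 1)/(1) = 660/8323 ≈ 7.9298%

step 1 [0.5y] swap r/2=73/1927: DF=(1 − 73/1927·(0))/(1+73/1927) = 1927/2000 ≈ 0.963500
step 2 [1y] zero: DF = P = 1921/2000 ≈ 0.960500
step 3 [1.5y] zero: DF = P = 9197/10000 ≈ 0.919700
step 4 [2y] bond c/2=3/80: DF=(8309/8000 − 3/80·(0.963500+0.960500+0.919700))/(1+3/80) = 8983/10000 ≈ 0.898300
step 5 [2.5y] zero: DF = P = 4247/5000 ≈ 0.849400
step 6 [3y] swap r/2=559/18079: DF=(1 − 559/18079·(0.963500+0.960500+0.919700+0.898300+0.849400))/(1+559/18079) = 8323/10000 ≈ 0.832300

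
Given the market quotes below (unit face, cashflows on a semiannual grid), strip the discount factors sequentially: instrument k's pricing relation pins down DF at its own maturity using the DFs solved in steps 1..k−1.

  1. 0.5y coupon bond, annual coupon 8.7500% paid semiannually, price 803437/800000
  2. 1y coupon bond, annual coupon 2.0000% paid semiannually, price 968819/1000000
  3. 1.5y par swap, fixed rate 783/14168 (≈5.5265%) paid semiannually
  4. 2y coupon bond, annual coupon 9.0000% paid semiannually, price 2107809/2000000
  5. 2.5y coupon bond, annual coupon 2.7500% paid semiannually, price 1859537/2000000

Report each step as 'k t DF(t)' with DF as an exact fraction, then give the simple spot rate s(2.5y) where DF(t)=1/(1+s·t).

1 1/2 4811/5000
2 1 9497/10000
3 3/2 9217/10000
4 2 1773/2000
5 5/2 8667/10000
s(2.5y) = (1/(8667/10000) − 1)/(5/2) = 2666/43335 ≈ 6.1521%

step 1 [0.5y] bond c/2=7/160: DF=(803437/800000 − 7/160·(0))/(1+7/160) = 4811/5000 ≈ 0.962200
step 2 [1y] bond c/2=1/100: DF=(968819/1000000 − 1/100·(0.962200))/(1+1/100) = 9497/10000 ≈ 0.949700
step 3 [1.5y] swap r/2=783/28336: DF=(1 − 783/28336·(0.962200+0.949700))/(1+783/28336) = 9217/10000 ≈ 0.921700
step 4 [2y] bond c/2=9/200: DF=(2107809/2000000 − 9/200·(0.962200+0.949700+0.921700))/(1+9/200) = 1773/2000 ≈ 0.886500
step 5 [2.5y] bond c/2=11/800: DF=(1859537/2000000 − 11/800·(0.962200+0.949700+0.921700+0.886500))/(1+11/800) = 8667/10000 ≈ 0.866700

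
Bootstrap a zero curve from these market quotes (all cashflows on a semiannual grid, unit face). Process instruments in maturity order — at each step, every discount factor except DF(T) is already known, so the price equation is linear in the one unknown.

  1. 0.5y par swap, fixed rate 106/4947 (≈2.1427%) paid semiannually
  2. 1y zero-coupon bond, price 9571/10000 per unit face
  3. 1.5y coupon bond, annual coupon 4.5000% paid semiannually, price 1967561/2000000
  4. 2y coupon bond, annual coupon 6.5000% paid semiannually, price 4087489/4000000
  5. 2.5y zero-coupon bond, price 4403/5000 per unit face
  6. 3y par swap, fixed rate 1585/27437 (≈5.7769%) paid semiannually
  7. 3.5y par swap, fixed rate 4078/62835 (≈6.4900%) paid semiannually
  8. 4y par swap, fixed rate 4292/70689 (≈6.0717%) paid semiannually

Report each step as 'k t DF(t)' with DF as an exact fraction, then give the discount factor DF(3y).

1 1/2 4947/5000
2 1 9571/10000
3 3/2 9193/10000
4 2 1799/2000
5 5/2 4403/5000
6 3 1683/2000
7 7/2 7961/10000
8 4 3927/5000
DF(3y) = 1683/2000 ≈ 0.841500

step 1 [0.5y] swap r/2=53/4947: DF=(1 − 53/4947·(0))/(1+53/4947) = 4947/5000 ≈ 0.989400
step 2 [1y] zero: DF = P = 9571/10000 ≈ 0.957100
step 3 [1.5y] bond c/2=9/400: DF=(1967561/2000000 − 9/400·(0.989400+0.957100))/(1+9/400) = 9193/10000 ≈ 0.919300
step 4 [2y] bond c/2=13/400: DF=(4087489/4000000 − 13/400·(0.989400+0.957100+0.919300))/(1+13/400) = 1799/2000 ≈ 0.899500
step 5 [2.5y] zero: DF = P = 4403/5000 ≈ 0.880600
step 6 [3y] swap r/2=1585/54874: DF=(1 − 1585/54874·(0.989400+0.957100+0.919300+0.899500+0.880600))/(1+1585/54874) = 1683/2000 ≈ 0.841500
step 7 [3.5y] swap r/2=2039/62835: DF=(1 − 2039/62835·(0.989400+0.957100+0.919300+0.899500+0.880600+0.841500))/(1+2039/62835) = 7961/10000 ≈ 0.796100
step 8 [4y] swap r/2=2146/70689: DF=(1 − 2146/70689·(0.989400+0.957100+0.919300+0.899500+0.880600+0.841500+0.796100))/(1+2146/70689) = 3927/5000 ≈ 0.785400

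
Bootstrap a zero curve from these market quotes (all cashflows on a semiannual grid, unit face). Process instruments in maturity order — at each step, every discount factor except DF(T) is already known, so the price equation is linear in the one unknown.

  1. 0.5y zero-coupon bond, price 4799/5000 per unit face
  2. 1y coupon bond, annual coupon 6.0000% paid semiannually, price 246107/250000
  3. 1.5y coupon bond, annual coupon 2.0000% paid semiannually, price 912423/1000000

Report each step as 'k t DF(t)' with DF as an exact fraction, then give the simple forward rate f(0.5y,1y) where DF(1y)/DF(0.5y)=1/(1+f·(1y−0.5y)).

1 1/2 4799/5000
2 1 4639/5000
3 3/2 8847/10000
f(0.5y,1y) = ((4799/5000)/(4639/5000) − 1)/(1/2) = 320/4639 ≈ 6.8980%

step 1 [0.5y] zero: DF = P = 4799/5000 ≈ 0.959800
step 2 [1y] bond c/2=3/100: DF=(246107/250000 − 3/100·(0.959800))/(1+3/100) = 4639/5000 ≈ 0.927800
step 3 [1.5y] bond c/2=1/100: DF=(912423/1000000 − 1/100·(0.959800+0.927800))/(1+1/100) = 8847/10000 ≈ 0.884700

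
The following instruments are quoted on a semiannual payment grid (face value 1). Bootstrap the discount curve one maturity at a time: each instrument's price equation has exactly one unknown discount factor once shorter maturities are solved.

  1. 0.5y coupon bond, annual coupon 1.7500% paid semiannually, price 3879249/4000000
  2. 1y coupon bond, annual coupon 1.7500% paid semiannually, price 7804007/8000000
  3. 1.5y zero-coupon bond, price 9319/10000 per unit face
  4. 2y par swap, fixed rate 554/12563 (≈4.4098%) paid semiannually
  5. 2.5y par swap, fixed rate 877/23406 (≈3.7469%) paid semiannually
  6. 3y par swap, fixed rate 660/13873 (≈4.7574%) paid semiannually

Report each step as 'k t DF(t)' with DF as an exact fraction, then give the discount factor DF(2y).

1 1/2 4807/5000
2 1 9587/10000
3 3/2 9319/10000
4 2 9169/10000
5 5/2 9123/10000
6 3 217/250
DF(2y) = 9169/10000 ≈ 0.916900

step 1 [0.5y] bond c/2=7/800: DF=(3879249/4000000 − 7/800·(0))/(1+7/800) = 4807/5000 ≈ 0.961400
step 2 [1y] bond c/2=7/800: DF=(7804007/8000000 − 7/800·(0.961400))/(1+7/800) = 9587/10000 ≈ 0.958700
step 3 [1.5y] zero: DF = P = 9319/10000 ≈ 0.931900
step 4 [2y] swap r/2=277/12563: DF=(1 − 277/12563·(0.961400+0.958700+0.931900))/(1+277/12563) = 9169/10000 ≈ 0.916900
step 5 [2.5y] swap r/2=877/46812: DF=(1 − 877/46812·(0.961400+0.958700+0.931900+0.916900))/(1+877/46812) = 9123/10000 ≈ 0.912300
step 6 [3y] swap r/2=330/13873: DF=(1 − 330/13873·(0.961400+0.958700+0.931900+0.916900+0.912300))/(1+330/13873) = 217/250 ≈ 0.868000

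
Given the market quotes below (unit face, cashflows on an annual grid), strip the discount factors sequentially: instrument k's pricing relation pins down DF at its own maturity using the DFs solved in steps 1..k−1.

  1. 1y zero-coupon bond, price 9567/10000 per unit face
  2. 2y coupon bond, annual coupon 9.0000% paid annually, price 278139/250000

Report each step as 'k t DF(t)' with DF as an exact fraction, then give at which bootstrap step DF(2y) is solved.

step 1 [1y] zero: DF = P = 9567/10000 ≈ 0.956700
step 2 [2y] bond c/1=9/100: DF=(278139/250000 − 9/100·(0.956700))/(1+9/100) = 9417/10000 ≈ 0.941700

1 1 9567/10000
2 2 9417/10000
DF(2y) is solved at step 2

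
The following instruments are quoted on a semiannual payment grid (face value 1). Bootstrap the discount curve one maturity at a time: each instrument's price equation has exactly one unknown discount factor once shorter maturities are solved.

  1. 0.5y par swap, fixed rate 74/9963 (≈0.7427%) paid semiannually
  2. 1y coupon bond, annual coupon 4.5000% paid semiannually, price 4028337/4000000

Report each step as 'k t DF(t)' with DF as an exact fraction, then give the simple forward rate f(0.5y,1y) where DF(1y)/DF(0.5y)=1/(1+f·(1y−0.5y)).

step 1 [0.5y] swap r/2=37/9963: DF=(1 − 37/9963·(0))/(1+37/9963) = 9963/10000 ≈ 0.996300
step 2 [1y] bond c/2=9/400: DF=(4028337/4000000 − 9/400·(0.996300))/(1+9/400) = 963/1000 ≈ 0.963000

1 1/2 9963/10000
2 1 963/1000
f(0.5y,1y) = ((9963/10000)/(963/1000) − 1)/(1/2) = 37/535 ≈ 6.9159%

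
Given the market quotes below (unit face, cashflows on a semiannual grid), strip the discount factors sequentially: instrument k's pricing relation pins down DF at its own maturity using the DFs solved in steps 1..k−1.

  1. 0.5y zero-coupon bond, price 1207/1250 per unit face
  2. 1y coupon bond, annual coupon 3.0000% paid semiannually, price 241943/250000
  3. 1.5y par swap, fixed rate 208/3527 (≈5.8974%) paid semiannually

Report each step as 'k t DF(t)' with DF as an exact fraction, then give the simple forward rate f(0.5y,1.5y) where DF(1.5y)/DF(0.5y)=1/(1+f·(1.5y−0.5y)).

step 1 [0.5y] zero: DF = P = 1207/1250 ≈ 0.965600
step 2 [1y] bond c/2=3/200: DF=(241943/250000 − 3/200·(0.965600))/(1+3/200) = 587/625 ≈ 0.939200
step 3 [1.5y] swap r/2=104/3527: DF=(1 − 104/3527·(0.965600+0.939200))/(1+104/3527) = 573/625 ≈ 0.916800

1 1/2 1207/1250
2 1 587/625
3 3/2 573/625
f(0.5y,1.5y) = ((1207/1250)/(573/625) − 1)/(1) = 61/1146 ≈ 5.3229%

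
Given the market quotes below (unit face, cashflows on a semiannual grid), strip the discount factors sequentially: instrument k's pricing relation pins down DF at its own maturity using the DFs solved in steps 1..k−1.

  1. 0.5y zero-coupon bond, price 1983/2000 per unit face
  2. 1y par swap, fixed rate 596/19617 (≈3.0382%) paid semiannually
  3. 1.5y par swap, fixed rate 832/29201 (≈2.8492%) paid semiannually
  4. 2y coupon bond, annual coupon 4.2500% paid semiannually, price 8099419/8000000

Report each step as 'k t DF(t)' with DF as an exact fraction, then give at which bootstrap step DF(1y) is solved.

1 1/2 1983/2000
2 1 4851/5000
3 3/2 599/625
4 2 4653/5000
DF(1y) is solved at step 2

step 1 [0.5y] zero: DF = P = 1983/2000 ≈ 0.991500
step 2 [1y] swap r/2=298/19617: DF=(1 − 298/19617·(0.991500))/(1+298/19617) = 4851/5000 ≈ 0.970200
step 3 [1.5y] swap r/2=416/29201: DF=(1 − 416/29201·(0.991500+0.970200))/(1+416/29201) = 599/625 ≈ 0.958400
step 4 [2y] bond c/2=17/800: DF=(8099419/8000000 − 17/800·(0.991500+0.970200+0.958400))/(1+17/800) = 4653/5000 ≈ 0.930600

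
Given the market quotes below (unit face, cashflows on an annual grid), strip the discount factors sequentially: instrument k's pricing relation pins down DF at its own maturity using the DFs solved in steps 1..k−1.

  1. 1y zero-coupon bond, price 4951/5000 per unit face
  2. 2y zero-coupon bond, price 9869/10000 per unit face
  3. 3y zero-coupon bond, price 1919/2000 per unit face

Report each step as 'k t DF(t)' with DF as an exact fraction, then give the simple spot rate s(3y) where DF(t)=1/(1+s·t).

step 1 [1y] zero: DF = P = 4951/5000 ≈ 0.990200
step 2 [2y] zero: DF = P = 9869/10000 ≈ 0.986900
step 3 [3y] zero: DF = P = 1919/2000 ≈ 0.959500

1 1 4951/5000
2 2 9869/10000
3 3 1919/2000
s(3y) = (1/(1919/2000) − 1)/(3) = 27/1919 ≈ 1.4070%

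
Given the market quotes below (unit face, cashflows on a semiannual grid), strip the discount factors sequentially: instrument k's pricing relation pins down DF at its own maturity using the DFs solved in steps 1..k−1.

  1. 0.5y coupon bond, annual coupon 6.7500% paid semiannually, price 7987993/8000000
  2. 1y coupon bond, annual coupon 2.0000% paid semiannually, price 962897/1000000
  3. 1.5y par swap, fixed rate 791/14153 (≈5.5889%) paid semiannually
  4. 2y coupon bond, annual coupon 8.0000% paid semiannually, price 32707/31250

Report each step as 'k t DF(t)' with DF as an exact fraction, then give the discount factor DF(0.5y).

1 1/2 9659/10000
2 1 4719/5000
3 3/2 9209/10000
4 2 359/400
DF(0.5y) = 9659/10000 ≈ 0.965900

step 1 [0.5y] bond c/2=27/800: DF=(7987993/8000000 − 27/800·(0))/(1+27/800) = 9659/10000 ≈ 0.965900
step 2 [1y] bond c/2=1/100: DF=(962897/1000000 − 1/100·(0.965900))/(1+1/100) = 4719/5000 ≈ 0.943800
step 3 [1.5y] swap r/2=791/28306: DF=(1 − 791/28306·(0.965900+0.943800))/(1+791/28306) = 9209/10000 ≈ 0.920900
step 4 [2y] bond c/2=1/25: DF=(32707/31250 − 1/25·(0.965900+0.943800+0.920900))/(1+1/25) = 359/400 ≈ 0.897500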